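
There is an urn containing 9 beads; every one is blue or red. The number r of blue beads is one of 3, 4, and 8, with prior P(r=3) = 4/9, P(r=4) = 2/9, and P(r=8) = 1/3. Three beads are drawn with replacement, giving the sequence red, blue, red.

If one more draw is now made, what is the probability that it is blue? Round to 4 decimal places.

The likelihood of the observed sequence under each hypothesis: P(data | r = 3) = (6/9)(3/9)(6/9) = 0.14815; P(data | r = 4) = (5/9)(4/9)(5/9) = 0.13717; P(data | r = 8) = (1/9)(8/9)(1/9) = 0.010974.
Weighting by the prior gives 4/9 · 0.14815 = 0.065844, 2/9 · 0.13717 = 0.030483, 1/3 · 0.010974 = 0.003658; summing to 0.099985.
The posterior is then P(r = 3 | data) = 0.65854, P(r = 4 | data) = 0.30488, P(r = 8 | data) = 0.036585.
So P(blue next | data) = Σ P(blue next | H) P(H | data) = (1/3)(0.65854) + (4/9)(0.30488) + (8/9)(0.036585) = 0.38753.

0.3875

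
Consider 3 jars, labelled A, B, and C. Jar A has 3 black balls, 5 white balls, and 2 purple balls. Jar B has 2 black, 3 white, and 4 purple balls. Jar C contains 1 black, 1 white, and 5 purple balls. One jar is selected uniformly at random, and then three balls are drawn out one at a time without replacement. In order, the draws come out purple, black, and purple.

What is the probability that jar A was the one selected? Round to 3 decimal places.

0.055

Compute the likelihood of the observed sequence for each case: P(data | jar A) = (2/10)(3/9)(1/8) = 0.0083333; P(data | jar B) = (4/9)(2/8)(3/7) = 0.047619; P(data | jar C) = (5/7)(1/6)(4/5) = 0.095238.
Weighting by the prior gives 1/3 · 0.0083333 = 0.0027778, 1/3 · 0.047619 = 0.015873, 1/3 · 0.095238 = 0.031746; these sum to 0.050397.
By Bayes' rule, P(jar A | data) = (0.0027778) / (0.050397) = 0.055118.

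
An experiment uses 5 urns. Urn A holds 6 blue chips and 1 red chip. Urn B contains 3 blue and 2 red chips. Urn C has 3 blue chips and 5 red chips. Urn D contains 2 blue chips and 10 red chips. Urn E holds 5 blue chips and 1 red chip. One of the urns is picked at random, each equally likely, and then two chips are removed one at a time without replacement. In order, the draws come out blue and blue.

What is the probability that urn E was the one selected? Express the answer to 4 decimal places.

0.3697

Compute the likelihood of the observed sequence for each case: P(data | urn A) = (6/7)(5/6) = 0.71429; P(data | urn B) = (3/5)(2/4) = 0.3; P(data | urn C) = (3/8)(2/7) = 0.10714; P(data | urn D) = (2/12)(1/11) = 0.015152; P(data | urn E) = (5/6)(4/5) = 0.66667.
Multiplying each by its prior: 1/5 · 0.71429 = 0.14286, 1/5 · 0.3 = 0.06, 1/5 · 0.10714 = 0.021429, 1/5 · 0.015152 = 0.0030303, 1/5 · 0.66667 = 0.13333; with total 0.36065.
By Bayes' rule, P(urn E | data) = (0.13333) / (0.36065) = 0.3697.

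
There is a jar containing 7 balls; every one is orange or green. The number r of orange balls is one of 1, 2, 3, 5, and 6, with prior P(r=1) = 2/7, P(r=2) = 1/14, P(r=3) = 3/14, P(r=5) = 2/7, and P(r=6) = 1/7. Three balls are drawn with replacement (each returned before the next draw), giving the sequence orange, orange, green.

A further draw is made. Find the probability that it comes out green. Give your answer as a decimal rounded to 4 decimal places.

Under each hypothesis, the probability of the observed sequence is: P(data | r = 1) = (1/7)(1/7)(6/7) = 0.017493; P(data | r = 2) = (2/7)(2/7)(5/7) = 0.058309; P(data | r = 3) = (3/7)(3/7)(4/7) = 0.10496; P(data | r = 5) = (5/7)(5/7)(2/7) = 0.14577; P(data | r = 6) = (6/7)(6/7)(1/7) = 0.10496.
Weighting by the prior gives 2/7 · 0.017493 = 0.0049979, 1/14 · 0.058309 = 0.0041649, 3/14 · 0.10496 = 0.022491, 2/7 · 0.14577 = 0.041649, 1/7 · 0.10496 = 0.014994; summing to 0.088297.
The posterior is then P(r = 1 | data) = 0.056604, P(r = 2 | data) = 0.04717, P(r = 3 | data) = 0.25472, P(r = 5 | data) = 0.4717, P(r = 6 | data) = 0.16981.
Averaging over the posterior, P(green next | data) = (6/7)(0.056604) + (5/7)(0.04717) + (4/7)(0.25472) + (2/7)(0.4717) + (1/7)(0.16981) = 0.38679.

0.3868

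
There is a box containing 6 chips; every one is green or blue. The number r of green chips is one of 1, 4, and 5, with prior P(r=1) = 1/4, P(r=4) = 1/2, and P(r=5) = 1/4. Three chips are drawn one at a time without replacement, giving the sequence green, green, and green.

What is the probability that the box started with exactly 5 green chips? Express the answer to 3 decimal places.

Compute the likelihood of the observed sequence for each case: P(data | r = 1) = (1/6)(0/5) = 0; P(data | r = 4) = (4/6)(3/5)(2/4) = 1/5; P(data | r = 5) = (5/6)(4/5)(3/4) = 1/2.
The prior-weighted likelihoods are 1/4 · 0 = 0, 1/2 · 1/5 = 1/10, 1/4 · 1/2 = 1/8; with total 9/40.
Hence P(r = 5 | data) = (1/8) / (9/40) = 5/9.

0.556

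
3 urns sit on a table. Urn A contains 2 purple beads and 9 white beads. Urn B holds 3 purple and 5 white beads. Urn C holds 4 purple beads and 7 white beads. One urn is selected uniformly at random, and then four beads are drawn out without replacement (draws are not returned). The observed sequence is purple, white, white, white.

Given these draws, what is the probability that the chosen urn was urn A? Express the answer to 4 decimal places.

0.3738

Under each hypothesis, the probability of the observed sequence is: P(data | urn A) = (2/11)(9/10)(8/9)(7/8) = 0.12727; P(data | urn B) = (3/8)(5/7)(4/6)(3/5) = 0.10714; P(data | urn C) = (4/11)(7/10)(6/9)(5/8) = 0.10606.
Weighting by the prior gives 1/3 · 0.12727 = 0.042424, 1/3 · 0.10714 = 0.035714, 1/3 · 0.10606 = 0.035354; these sum to 0.11349.
So P(urn A | data) = (0.042424) / (0.11349) = 0.37381.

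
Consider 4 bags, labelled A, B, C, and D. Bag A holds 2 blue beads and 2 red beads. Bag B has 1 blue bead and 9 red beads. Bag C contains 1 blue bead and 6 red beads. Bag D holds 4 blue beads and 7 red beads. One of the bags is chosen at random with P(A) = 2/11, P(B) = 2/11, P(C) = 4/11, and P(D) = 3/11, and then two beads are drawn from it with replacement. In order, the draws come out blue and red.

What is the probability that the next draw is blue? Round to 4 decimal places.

The likelihood of the observed sequence under each hypothesis: P(data | bag A) = (2/4)(2/4) = 0.25; P(data | bag B) = (1/10)(9/10) = 0.09; P(data | bag C) = (1/7)(6/7) = 0.12245; P(data | bag D) = (4/11)(7/11) = 0.2314.
The prior-weighted likelihoods are 2/11 · 0.25 = 0.045455, 2/11 · 0.09 = 0.016364, 4/11 · 0.12245 = 0.044527, 3/11 · 0.2314 = 0.06311; with total 0.16946.
Normalising, the posterior is P(bag A | data) = 0.26824, P(bag B | data) = 0.096566, P(bag C | data) = 0.26276, P(bag D | data) = 0.37243.
Averaging over the posterior, P(blue next | data) = (1/2)(0.26824) + (1/10)(0.096566) + (1/7)(0.26276) + (4/11)(0.37243) = 0.31674.

0.3167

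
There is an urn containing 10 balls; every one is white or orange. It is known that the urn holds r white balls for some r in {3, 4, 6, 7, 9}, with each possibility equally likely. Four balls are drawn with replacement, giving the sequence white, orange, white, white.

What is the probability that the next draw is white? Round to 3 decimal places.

0.659

Compute the likelihood of the observed sequence for each case: P(data | r = 3) = (3/10)(7/10)(3/10)(3/10) = 0.0189; P(data | r = 4) = (4/10)(6/10)(4/10)(4/10) = 0.0384; P(data | r = 6) = (6/10)(4/10)(6/10)(6/10) = 0.0864; P(data | r = 7) = (7/10)(3/10)(7/10)(7/10) = 0.1029; P(data | r = 9) = (9/10)(1/10)(9/10)(9/10) = 0.0729.
The prior-weighted likelihoods are 1/5 · 0.0189 = 0.00378, 1/5 · 0.0384 = 0.00768, 1/5 · 0.0864 = 0.01728, 1/5 · 0.1029 = 0.02058, 1/5 · 0.0729 = 0.01458; summing to 0.0639.
Normalising, the posterior is P(r = 3 | data) = 0.059155, P(r = 4 | data) = 0.12019, P(r = 6 | data) = 0.27042, P(r = 7 | data) = 0.32207, P(r = 9 | data) = 0.22817.
Averaging over the posterior, P(white next | data) = (3/10)(0.059155) + (2/5)(0.12019) + (3/5)(0.27042) + (7/10)(0.32207) + (9/10)(0.22817) = 0.65887.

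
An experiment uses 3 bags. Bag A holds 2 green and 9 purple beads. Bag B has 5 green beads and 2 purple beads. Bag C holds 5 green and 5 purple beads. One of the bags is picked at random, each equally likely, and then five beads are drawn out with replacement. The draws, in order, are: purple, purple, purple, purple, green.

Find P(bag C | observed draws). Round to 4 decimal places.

Compute the likelihood of the observed sequence for each case: P(data | bag A) = (9/11)(9/11)(9/11)(9/11)(2/11) = 0.081477; P(data | bag B) = (2/7)(2/7)(2/7)(2/7)(5/7) = 0.0047599; P(data | bag C) = (5/10)(5/10)(5/10)(5/10)(5/10) = 0.03125.
Weighting by the prior gives 1/3 · 0.081477 = 0.027159, 1/3 · 0.0047599 = 0.0015866, 1/3 · 0.03125 = 0.010417; with total 0.039162.
So P(bag C | data) = (0.010417) / (0.039162) = 0.26599.

0.2660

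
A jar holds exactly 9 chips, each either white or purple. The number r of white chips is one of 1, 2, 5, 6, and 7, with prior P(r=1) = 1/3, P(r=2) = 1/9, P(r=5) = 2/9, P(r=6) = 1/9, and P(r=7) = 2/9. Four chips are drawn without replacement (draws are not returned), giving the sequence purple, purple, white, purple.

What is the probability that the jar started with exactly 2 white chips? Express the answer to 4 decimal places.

0.2465

Compute the likelihood of the observed sequence for each case: P(data | r = 1) = (8/9)(7/8)(1/7)(6/6) = 0.11111; P(data | r = 2) = (7/9)(6/8)(2/7)(5/6) = 0.13889; P(data | r = 5) = (4/9)(3/8)(5/7)(2/6) = 0.039683; P(data | r = 6) = (3/9)(2/8)(6/7)(1/6) = 0.011905; P(data | r = 7) = (2/9)(1/8)(7/7)(0/6) = 0.
Weighting by the prior gives 1/3 · 0.11111 = 0.037037, 1/9 · 0.13889 = 0.015432, 2/9 · 0.039683 = 0.0088183, 1/9 · 0.011905 = 0.0013228, 2/9 · 0 = 0; these sum to 0.06261.
Hence P(r = 2 | data) = (0.015432) / (0.06261) = 0.24648.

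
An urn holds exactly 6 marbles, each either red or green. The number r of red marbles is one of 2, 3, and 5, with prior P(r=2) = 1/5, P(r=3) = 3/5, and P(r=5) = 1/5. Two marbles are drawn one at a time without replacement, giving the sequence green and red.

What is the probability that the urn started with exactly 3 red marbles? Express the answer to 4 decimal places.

0.6750

Under each hypothesis, the probability of the observed sequence is: P(data | r = 2) = (4/6)(2/5) = 4/15; P(data | r = 3) = (3/6)(3/5) = 3/10; P(data | r = 5) = (1/6)(5/5) = 1/6.
The prior-weighted likelihoods are 1/5 · 4/15 = 4/75, 3/5 · 3/10 = 9/50, 1/5 · 1/6 = 1/30; these sum to 4/15.
So P(r = 3 | data) = (9/50) / (4/15) = 27/40.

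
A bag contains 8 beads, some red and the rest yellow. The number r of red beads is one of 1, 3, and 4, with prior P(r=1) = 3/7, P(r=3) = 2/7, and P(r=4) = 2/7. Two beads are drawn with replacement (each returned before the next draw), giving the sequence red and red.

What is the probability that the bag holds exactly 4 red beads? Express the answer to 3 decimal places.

Under each hypothesis, the probability of the observed sequence is: P(data | r = 1) = (1/8)(1/8) = 1/64; P(data | r = 3) = (3/8)(3/8) = 9/64; P(data | r = 4) = (4/8)(4/8) = 1/4.
Multiplying each by its prior: 3/7 · 1/64 = 3/448, 2/7 · 9/64 = 9/224, 2/7 · 1/4 = 1/14; with total 53/448.
By Bayes' rule, P(r = 4 | data) = (1/14) / (53/448) = 32/53.

0.604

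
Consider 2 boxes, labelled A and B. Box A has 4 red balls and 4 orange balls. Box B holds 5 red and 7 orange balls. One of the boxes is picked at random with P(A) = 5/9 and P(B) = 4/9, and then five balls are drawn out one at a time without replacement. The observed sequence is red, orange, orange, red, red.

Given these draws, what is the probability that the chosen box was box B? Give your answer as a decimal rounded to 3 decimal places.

Compute the likelihood of the observed sequence for each case: P(data | box A) = (4/8)(4/7)(3/6)(3/5)(2/4) = 0.042857; P(data | box B) = (5/12)(7/11)(6/10)(4/9)(3/8) = 0.026515.
The prior-weighted likelihoods are 5/9 · 0.042857 = 0.02381, 4/9 · 0.026515 = 0.011785; these sum to 0.035594.
Therefore the posterior P(box B | data) = (0.011785) / (0.035594) = 0.33108.

0.331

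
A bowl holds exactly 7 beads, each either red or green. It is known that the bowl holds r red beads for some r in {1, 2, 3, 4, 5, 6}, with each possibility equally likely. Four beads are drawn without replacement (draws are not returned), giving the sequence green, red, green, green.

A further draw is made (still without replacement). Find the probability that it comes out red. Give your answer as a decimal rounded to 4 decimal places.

Under each hypothesis, the probability of the observed sequence is: P(data | r = 1) = (6/7)(1/6)(5/5)(4/4) = 1/7; P(data | r = 2) = (5/7)(2/6)(4/5)(3/4) = 1/7; P(data | r = 3) = (4/7)(3/6)(3/5)(2/4) = 3/35; P(data | r = 4) = (3/7)(4/6)(2/5)(1/4) = 1/35; P(data | r = 5) = (2/7)(5/6)(1/5)(0/4) = 0; P(data | r = 6) = (1/7)(6/6)(0/5) = 0.
Weighting by the prior gives 1/6 · 1/7 = 1/42, 1/6 · 1/7 = 1/42, 1/6 · 3/35 = 1/70, 1/6 · 1/35 = 1/210, 1/6 · 0 = 0, 1/6 · 0 = 0; with total 1/15.
The posterior is then P(r = 1 | data) = 5/14, P(r = 2 | data) = 5/14, P(r = 3 | data) = 3/14, P(r = 4 | data) = 1/14, P(r = 5 | data) = 0, P(r = 6 | data) = 0.
The predictive probability is P(red next | data) = (0)(5/14) + (1/3)(5/14) + (2/3)(3/14) + (1)(1/14) = 1/3.

0.3333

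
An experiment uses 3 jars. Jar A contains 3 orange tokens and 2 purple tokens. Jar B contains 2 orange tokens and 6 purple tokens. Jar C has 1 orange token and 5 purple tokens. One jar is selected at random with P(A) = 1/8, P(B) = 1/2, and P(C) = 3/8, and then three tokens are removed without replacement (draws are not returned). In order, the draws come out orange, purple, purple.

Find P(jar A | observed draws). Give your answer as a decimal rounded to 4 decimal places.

0.0761

Compute the likelihood of the observed sequence for each case: P(data | jar A) = (3/5)(2/4)(1/3) = 1/10; P(data | jar B) = (2/8)(6/7)(5/6) = 5/28; P(data | jar C) = (1/6)(5/5)(4/4) = 1/6.
Multiplying each by its prior: 1/8 · 1/10 = 1/80, 1/2 · 5/28 = 5/56, 3/8 · 1/6 = 1/16; with total 23/140.
Hence P(jar A | data) = (1/80) / (23/140) = 7/92.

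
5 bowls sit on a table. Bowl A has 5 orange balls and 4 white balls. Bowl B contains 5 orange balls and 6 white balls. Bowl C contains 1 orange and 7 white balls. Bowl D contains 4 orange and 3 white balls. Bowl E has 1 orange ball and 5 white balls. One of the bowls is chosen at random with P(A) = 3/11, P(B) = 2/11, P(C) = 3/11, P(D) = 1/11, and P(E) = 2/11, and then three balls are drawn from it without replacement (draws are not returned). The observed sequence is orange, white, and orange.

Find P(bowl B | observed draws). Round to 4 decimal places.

The likelihood of the observed sequence under each hypothesis: P(data | bowl A) = (5/9)(4/8)(4/7) = 0.15873; P(data | bowl B) = (5/11)(6/10)(4/9) = 0.12121; P(data | bowl C) = (1/8)(7/7)(0/6) = 0; P(data | bowl D) = (4/7)(3/6)(3/5) = 0.17143; P(data | bowl E) = (1/6)(5/5)(0/4) = 0.
Multiplying each by its prior: 3/11 · 0.15873 = 0.04329, 2/11 · 0.12121 = 0.022039, 3/11 · 0 = 0, 1/11 · 0.17143 = 0.015584, 2/11 · 0 = 0; these sum to 0.080913.
By Bayes' rule, P(bowl B | data) = (0.022039) / (0.080913) = 0.27237.

0.2724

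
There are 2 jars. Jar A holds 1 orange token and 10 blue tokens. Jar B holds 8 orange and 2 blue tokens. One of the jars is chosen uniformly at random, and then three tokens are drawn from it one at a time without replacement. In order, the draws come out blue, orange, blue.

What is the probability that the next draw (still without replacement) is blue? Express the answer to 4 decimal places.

Compute the likelihood of the observed sequence for each case: P(data | jar A) = (10/11)(1/10)(9/9) = 1/11; P(data | jar B) = (2/10)(8/9)(1/8) = 1/45.
Weighting by the prior gives 1/2 · 1/11 = 1/22, 1/2 · 1/45 = 1/90; with total 28/495.
The posterior is then P(jar A | data) = 45/56, P(jar B | data) = 11/56.
So P(blue next | data) = Σ P(blue next | H) P(H | data) = (1)(45/56) + (0)(11/56) = 45/56.

0.8036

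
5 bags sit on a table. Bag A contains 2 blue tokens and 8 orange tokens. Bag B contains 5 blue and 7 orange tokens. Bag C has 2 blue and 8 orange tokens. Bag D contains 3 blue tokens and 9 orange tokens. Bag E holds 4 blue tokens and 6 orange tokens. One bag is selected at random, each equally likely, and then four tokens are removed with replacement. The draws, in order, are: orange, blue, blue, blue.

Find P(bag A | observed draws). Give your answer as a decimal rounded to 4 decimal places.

Compute the likelihood of the observed sequence for each case: P(data | bag A) = (8/10)(2/10)(2/10)(2/10) = 0.0064; P(data | bag B) = (7/12)(5/12)(5/12)(5/12) = 0.042197; P(data | bag C) = (8/10)(2/10)(2/10)(2/10) = 0.0064; P(data | bag D) = (9/12)(3/12)(3/12)(3/12) = 0.011719; P(data | bag E) = (6/10)(4/10)(4/10)(4/10) = 0.0384.
Multiplying each by its prior: 1/5 · 0.0064 = 0.00128, 1/5 · 0.042197 = 0.0084394, 1/5 · 0.0064 = 0.00128, 1/5 · 0.011719 = 0.0023437, 1/5 · 0.0384 = 0.00768; summing to 0.021023.
By Bayes' rule, P(bag A | data) = (0.00128) / (0.021023) = 0.060885.

0.0609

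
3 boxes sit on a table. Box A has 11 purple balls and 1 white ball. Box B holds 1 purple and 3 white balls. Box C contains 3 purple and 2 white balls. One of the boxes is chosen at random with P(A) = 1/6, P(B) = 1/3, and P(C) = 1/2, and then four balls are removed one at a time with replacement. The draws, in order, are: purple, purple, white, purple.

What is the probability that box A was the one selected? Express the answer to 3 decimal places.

For each hypothesis, P(data | H) works out to: P(data | box A) = (11/12)(11/12)(1/12)(11/12) = 0.064188; P(data | box B) = (1/4)(1/4)(3/4)(1/4) = 0.011719; P(data | box C) = (3/5)(3/5)(2/5)(3/5) = 0.0864.
Weighting by the prior gives 1/6 · 0.064188 = 0.010698, 1/3 · 0.011719 = 0.0039062, 1/2 · 0.0864 = 0.0432; with total 0.057804.
So P(box A | data) = (0.010698) / (0.057804) = 0.18507.

0.185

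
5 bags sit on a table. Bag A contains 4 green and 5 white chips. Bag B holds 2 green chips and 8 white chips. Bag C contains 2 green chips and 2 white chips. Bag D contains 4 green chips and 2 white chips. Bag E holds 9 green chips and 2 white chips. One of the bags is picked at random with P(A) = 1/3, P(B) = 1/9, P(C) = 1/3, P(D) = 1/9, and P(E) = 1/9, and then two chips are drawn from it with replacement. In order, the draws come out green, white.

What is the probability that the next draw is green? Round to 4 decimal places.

0.4976

Under each hypothesis, the probability of the observed sequence is: P(data | bag A) = (4/9)(5/9) = 0.24691; P(data | bag B) = (2/10)(8/10) = 0.16; P(data | bag C) = (2/4)(2/4) = 0.25; P(data | bag D) = (4/6)(2/6) = 0.22222; P(data | bag E) = (9/11)(2/11) = 0.14876.
Weighting by the prior gives 1/3 · 0.24691 = 0.082305, 1/9 · 0.16 = 0.017778, 1/3 · 0.25 = 0.083333, 1/9 · 0.22222 = 0.024691, 1/9 · 0.14876 = 0.016529; with total 0.22464.
Normalising, the posterior is P(bag A | data) = 0.36639, P(bag B | data) = 0.07914, P(bag C | data) = 0.37097, P(bag D | data) = 0.10992, P(bag E | data) = 0.073581.
So P(green next | data) = Σ P(green next | H) P(H | data) = (4/9)(0.36639) + (1/5)(0.07914) + (1/2)(0.37097) + (2/3)(0.10992) + (9/11)(0.073581) = 0.49763.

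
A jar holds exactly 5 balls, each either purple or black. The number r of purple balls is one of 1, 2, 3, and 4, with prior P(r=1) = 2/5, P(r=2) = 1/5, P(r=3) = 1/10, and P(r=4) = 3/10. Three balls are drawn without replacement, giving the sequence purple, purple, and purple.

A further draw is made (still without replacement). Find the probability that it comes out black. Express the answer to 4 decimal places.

0.5385

The likelihood of the observed sequence under each hypothesis: P(data | r = 1) = (1/5)(0/4) = 0; P(data | r = 2) = (2/5)(1/4)(0/3) = 0; P(data | r = 3) = (3/5)(2/4)(1/3) = 1/10; P(data | r = 4) = (4/5)(3/4)(2/3) = 2/5.
The prior-weighted likelihoods are 2/5 · 0 = 0, 1/5 · 0 = 0, 1/10 · 1/10 = 1/100, 3/10 · 2/5 = 3/25; with total 13/100.
Dividing through by the total gives posterior P(r = 1 | data) = 0, P(r = 2 | data) = 0, P(r = 3 | data) = 1/13, P(r = 4 | data) = 12/13.
The predictive probability is P(black next | data) = (1)(1/13) + (1/2)(12/13) = 7/13.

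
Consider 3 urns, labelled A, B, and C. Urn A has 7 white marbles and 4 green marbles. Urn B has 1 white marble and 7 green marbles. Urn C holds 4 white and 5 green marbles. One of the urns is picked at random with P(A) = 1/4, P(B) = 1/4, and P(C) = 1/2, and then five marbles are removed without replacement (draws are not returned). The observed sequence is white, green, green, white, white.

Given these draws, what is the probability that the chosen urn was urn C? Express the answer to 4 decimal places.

0.5828

Under each hypothesis, the probability of the observed sequence is: P(data | urn A) = (7/11)(4/10)(3/9)(6/8)(5/7) = 0.045455; P(data | urn B) = (1/8)(7/7)(6/6)(0/5) = 0; P(data | urn C) = (4/9)(5/8)(4/7)(3/6)(2/5) = 0.031746.
Multiplying each by its prior: 1/4 · 0.045455 = 0.011364, 1/4 · 0 = 0, 1/2 · 0.031746 = 0.015873; with total 0.027237.
So P(urn C | data) = (0.015873) / (0.027237) = 0.58278.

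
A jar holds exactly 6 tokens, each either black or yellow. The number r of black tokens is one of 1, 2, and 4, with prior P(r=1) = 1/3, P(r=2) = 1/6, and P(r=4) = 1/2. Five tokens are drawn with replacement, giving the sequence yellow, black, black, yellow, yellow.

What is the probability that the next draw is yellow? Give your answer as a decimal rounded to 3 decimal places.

The likelihood of the observed sequence under each hypothesis: P(data | r = 1) = (5/6)(1/6)(1/6)(5/6)(5/6) = 0.016075; P(data | r = 2) = (4/6)(2/6)(2/6)(4/6)(4/6) = 0.032922; P(data | r = 4) = (2/6)(4/6)(4/6)(2/6)(2/6) = 0.016461.
Weighting by the prior gives 1/3 · 0.016075 = 0.0053584, 1/6 · 0.032922 = 0.005487, 1/2 · 0.016461 = 0.0082305; summing to 0.019076.
Dividing through by the total gives posterior P(r = 1 | data) = 0.2809, P(r = 2 | data) = 0.28764, P(r = 4 | data) = 0.43146.
Averaging over the posterior, P(yellow next | data) = (5/6)(0.2809) + (2/3)(0.28764) + (1/3)(0.43146) = 0.56966.

0.570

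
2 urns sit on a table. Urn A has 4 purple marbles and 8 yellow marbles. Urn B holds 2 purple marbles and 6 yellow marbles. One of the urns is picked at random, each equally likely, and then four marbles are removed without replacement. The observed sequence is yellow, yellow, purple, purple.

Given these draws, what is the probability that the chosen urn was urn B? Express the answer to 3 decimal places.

0.387

For each hypothesis, P(data | H) works out to: P(data | urn A) = (8/12)(7/11)(4/10)(3/9) = 0.056566; P(data | urn B) = (6/8)(5/7)(2/6)(1/5) = 0.035714.
The prior-weighted likelihoods are 1/2 · 0.056566 = 0.028283, 1/2 · 0.035714 = 0.017857; with total 0.04614.
By Bayes' rule, P(urn B | data) = (0.017857) / (0.04614) = 0.38702.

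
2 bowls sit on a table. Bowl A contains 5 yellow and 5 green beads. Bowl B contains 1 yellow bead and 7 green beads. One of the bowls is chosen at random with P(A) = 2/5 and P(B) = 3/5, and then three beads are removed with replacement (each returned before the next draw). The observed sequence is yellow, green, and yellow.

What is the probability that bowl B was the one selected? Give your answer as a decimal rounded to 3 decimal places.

The likelihood of the observed sequence under each hypothesis: P(data | bowl A) = (5/10)(5/10)(5/10) = 0.125; P(data | bowl B) = (1/8)(7/8)(1/8) = 0.013672.
The prior-weighted likelihoods are 2/5 · 0.125 = 0.05, 3/5 · 0.013672 = 0.0082031; these sum to 0.058203.
So P(bowl B | data) = (0.0082031) / (0.058203) = 0.14094.

0.141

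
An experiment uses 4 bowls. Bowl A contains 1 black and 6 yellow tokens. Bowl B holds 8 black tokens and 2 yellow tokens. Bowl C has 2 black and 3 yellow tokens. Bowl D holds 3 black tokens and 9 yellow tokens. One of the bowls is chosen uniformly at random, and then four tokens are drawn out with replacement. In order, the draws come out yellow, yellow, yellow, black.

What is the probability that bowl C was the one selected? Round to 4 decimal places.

Under each hypothesis, the probability of the observed sequence is: P(data | bowl A) = (6/7)(6/7)(6/7)(1/7) = 0.089963; P(data | bowl B) = (2/10)(2/10)(2/10)(8/10) = 0.0064; P(data | bowl C) = (3/5)(3/5)(3/5)(2/5) = 0.0864; P(data | bowl D) = (9/12)(9/12)(9/12)(3/12) = 0.10547.
Weighting by the prior gives 1/4 · 0.089963 = 0.022491, 1/4 · 0.0064 = 0.0016, 1/4 · 0.0864 = 0.0216, 1/4 · 0.10547 = 0.026367; summing to 0.072058.
Hence P(bowl C | data) = (0.0216) / (0.072058) = 0.29976.

0.2998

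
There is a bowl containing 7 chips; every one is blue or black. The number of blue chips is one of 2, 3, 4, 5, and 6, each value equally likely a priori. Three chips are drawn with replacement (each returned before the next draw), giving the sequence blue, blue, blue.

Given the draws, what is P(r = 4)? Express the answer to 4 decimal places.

0.1455

Under each hypothesis, the probability of the observed sequence is: P(data | r = 2) = (2/7)(2/7)(2/7) = 0.023324; P(data | r = 3) = (3/7)(3/7)(3/7) = 0.078717; P(data | r = 4) = (4/7)(4/7)(4/7) = 0.18659; P(data | r = 5) = (5/7)(5/7)(5/7) = 0.36443; P(data | r = 6) = (6/7)(6/7)(6/7) = 0.62974.
The prior-weighted likelihoods are 1/5 · 0.023324 = 0.0046647, 1/5 · 0.078717 = 0.015743, 1/5 · 0.18659 = 0.037318, 1/5 · 0.36443 = 0.072886, 1/5 · 0.62974 = 0.12595; with total 0.25656.
Therefore the posterior P(r = 4 | data) = (0.037318) / (0.25656) = 0.14545.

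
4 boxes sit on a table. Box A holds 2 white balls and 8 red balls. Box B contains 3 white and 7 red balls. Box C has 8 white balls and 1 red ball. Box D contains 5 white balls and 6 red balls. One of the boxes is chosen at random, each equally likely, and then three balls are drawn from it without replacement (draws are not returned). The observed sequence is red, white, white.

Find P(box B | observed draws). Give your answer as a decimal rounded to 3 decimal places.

0.186

Under each hypothesis, the probability of the observed sequence is: P(data | box A) = (8/10)(2/9)(1/8) = 0.022222; P(data | box B) = (7/10)(3/9)(2/8) = 0.058333; P(data | box C) = (1/9)(8/8)(7/7) = 0.11111; P(data | box D) = (6/11)(5/10)(4/9) = 0.12121.
The prior-weighted likelihoods are 1/4 · 0.022222 = 0.0055556, 1/4 · 0.058333 = 0.014583, 1/4 · 0.11111 = 0.027778, 1/4 · 0.12121 = 0.030303; with total 0.07822.
Hence P(box B | data) = (0.014583) / (0.07822) = 0.18644.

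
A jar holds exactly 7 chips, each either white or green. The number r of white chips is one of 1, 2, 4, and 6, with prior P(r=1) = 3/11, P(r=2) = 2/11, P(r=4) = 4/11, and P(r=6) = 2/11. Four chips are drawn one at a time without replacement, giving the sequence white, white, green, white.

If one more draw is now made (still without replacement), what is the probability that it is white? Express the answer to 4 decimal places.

The likelihood of the observed sequence under each hypothesis: P(data | r = 1) = (1/7)(0/6) = 0; P(data | r = 2) = (2/7)(1/6)(5/5)(0/4) = 0; P(data | r = 4) = (4/7)(3/6)(3/5)(2/4) = 3/35; P(data | r = 6) = (6/7)(5/6)(1/5)(4/4) = 1/7.
The prior-weighted likelihoods are 3/11 · 0 = 0, 2/11 · 0 = 0, 4/11 · 3/35 = 12/385, 2/11 · 1/7 = 2/77; with total 2/35.
The posterior is then P(r = 1 | data) = 0, P(r = 2 | data) = 0, P(r = 4 | data) = 6/11, P(r = 6 | data) = 5/11.
So P(white next | data) = Σ P(white next | H) P(H | data) = (1/3)(6/11) + (1)(5/11) = 7/11.

0.6364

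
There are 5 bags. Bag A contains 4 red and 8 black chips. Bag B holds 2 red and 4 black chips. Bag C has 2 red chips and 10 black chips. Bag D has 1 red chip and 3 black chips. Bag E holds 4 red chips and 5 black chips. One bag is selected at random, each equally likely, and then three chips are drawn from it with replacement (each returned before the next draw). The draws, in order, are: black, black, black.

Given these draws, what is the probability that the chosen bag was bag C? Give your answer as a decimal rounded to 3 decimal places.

0.328

For each hypothesis, P(data | H) works out to: P(data | bag A) = (8/12)(8/12)(8/12) = 0.2963; P(data | bag B) = (4/6)(4/6)(4/6) = 0.2963; P(data | bag C) = (10/12)(10/12)(10/12) = 0.5787; P(data | bag D) = (3/4)(3/4)(3/4) = 0.42188; P(data | bag E) = (5/9)(5/9)(5/9) = 0.17147.
Weighting by the prior gives 1/5 · 0.2963 = 0.059259, 1/5 · 0.2963 = 0.059259, 1/5 · 0.5787 = 0.11574, 1/5 · 0.42188 = 0.084375, 1/5 · 0.17147 = 0.034294; these sum to 0.35293.
So P(bag C | data) = (0.11574) / (0.35293) = 0.32794.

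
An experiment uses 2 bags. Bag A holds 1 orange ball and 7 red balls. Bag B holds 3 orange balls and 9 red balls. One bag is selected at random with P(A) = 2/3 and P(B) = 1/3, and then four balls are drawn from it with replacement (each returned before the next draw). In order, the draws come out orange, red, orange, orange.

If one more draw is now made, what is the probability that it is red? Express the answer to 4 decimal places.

Compute the likelihood of the observed sequence for each case: P(data | bag A) = (1/8)(7/8)(1/8)(1/8) = 0.001709; P(data | bag B) = (3/12)(9/12)(3/12)(3/12) = 0.011719.
The prior-weighted likelihoods are 2/3 · 0.001709 = 0.0011393, 1/3 · 0.011719 = 0.0039062; with total 0.0050456.
The posterior is then P(bag A | data) = 0.22581, P(bag B | data) = 0.77419.
Averaging over the posterior, P(red next | data) = (7/8)(0.22581) + (3/4)(0.77419) = 0.77823.

0.7782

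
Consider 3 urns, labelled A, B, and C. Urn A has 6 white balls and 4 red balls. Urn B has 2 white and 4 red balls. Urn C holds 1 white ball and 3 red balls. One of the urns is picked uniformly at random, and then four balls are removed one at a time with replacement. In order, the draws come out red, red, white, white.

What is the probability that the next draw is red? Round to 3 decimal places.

Under each hypothesis, the probability of the observed sequence is: P(data | urn A) = (4/10)(4/10)(6/10)(6/10) = 0.0576; P(data | urn B) = (4/6)(4/6)(2/6)(2/6) = 0.049383; P(data | urn C) = (3/4)(3/4)(1/4)(1/4) = 0.035156.
Weighting by the prior gives 1/3 · 0.0576 = 0.0192, 1/3 · 0.049383 = 0.016461, 1/3 · 0.035156 = 0.011719; these sum to 0.04738.
Dividing through by the total gives posterior P(urn A | data) = 0.40524, P(urn B | data) = 0.34743, P(urn C | data) = 0.24734.
So P(red next | data) = Σ P(red next | H) P(H | data) = (2/5)(0.40524) + (2/3)(0.34743) + (3/4)(0.24734) = 0.57921.

0.579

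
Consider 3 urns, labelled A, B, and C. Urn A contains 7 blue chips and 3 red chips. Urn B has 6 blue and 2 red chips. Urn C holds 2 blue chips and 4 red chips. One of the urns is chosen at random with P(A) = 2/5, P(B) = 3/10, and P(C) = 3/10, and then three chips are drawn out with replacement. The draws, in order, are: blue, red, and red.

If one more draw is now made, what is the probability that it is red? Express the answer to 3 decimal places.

0.486

Compute the likelihood of the observed sequence for each case: P(data | urn A) = (7/10)(3/10)(3/10) = 0.063; P(data | urn B) = (6/8)(2/8)(2/8) = 0.046875; P(data | urn C) = (2/6)(4/6)(4/6) = 0.14815.
Weighting by the prior gives 2/5 · 0.063 = 0.0252, 3/10 · 0.046875 = 0.014063, 3/10 · 0.14815 = 0.044444; with total 0.083707.
Dividing through by the total gives posterior P(urn A | data) = 0.30105, P(urn B | data) = 0.168, P(urn C | data) = 0.53095.
So P(red next | data) = Σ P(red next | H) P(H | data) = (3/10)(0.30105) + (1/4)(0.168) + (2/3)(0.53095) = 0.48628.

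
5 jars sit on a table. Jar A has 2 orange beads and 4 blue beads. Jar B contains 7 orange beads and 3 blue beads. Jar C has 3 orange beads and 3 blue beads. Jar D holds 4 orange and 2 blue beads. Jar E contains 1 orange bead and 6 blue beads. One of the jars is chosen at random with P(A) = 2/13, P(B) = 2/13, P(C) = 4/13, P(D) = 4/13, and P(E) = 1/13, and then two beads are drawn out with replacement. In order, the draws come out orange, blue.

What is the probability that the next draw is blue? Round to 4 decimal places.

Under each hypothesis, the probability of the observed sequence is: P(data | jar A) = (2/6)(4/6) = 0.22222; P(data | jar B) = (7/10)(3/10) = 0.21; P(data | jar C) = (3/6)(3/6) = 0.25; P(data | jar D) = (4/6)(2/6) = 0.22222; P(data | jar E) = (1/7)(6/7) = 0.12245.
The prior-weighted likelihoods are 2/13 · 0.22222 = 0.034188, 2/13 · 0.21 = 0.032308, 4/13 · 0.25 = 0.076923, 4/13 · 0.22222 = 0.068376, 1/13 · 0.12245 = 0.0094192; with total 0.22121.
Dividing through by the total gives posterior P(jar A | data) = 0.15455, P(jar B | data) = 0.14605, P(jar C | data) = 0.34773, P(jar D | data) = 0.30909, P(jar E | data) = 0.042579.
Averaging over the posterior, P(blue next | data) = (2/3)(0.15455) + (3/10)(0.14605) + (1/2)(0.34773) + (1/3)(0.30909) + (6/7)(0.042579) = 0.46024.

0.4602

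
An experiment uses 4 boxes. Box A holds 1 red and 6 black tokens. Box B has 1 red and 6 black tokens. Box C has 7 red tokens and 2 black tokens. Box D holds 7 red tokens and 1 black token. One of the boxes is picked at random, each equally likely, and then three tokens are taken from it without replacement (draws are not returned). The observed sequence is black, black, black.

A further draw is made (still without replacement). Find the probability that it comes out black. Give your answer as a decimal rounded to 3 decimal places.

Compute the likelihood of the observed sequence for each case: P(data | box A) = (6/7)(5/6)(4/5) = 4/7; P(data | box B) = (6/7)(5/6)(4/5) = 4/7; P(data | box C) = (2/9)(1/8)(0/7) = 0; P(data | box D) = (1/8)(0/7) = 0.
Multiplying each by its prior: 1/4 · 4/7 = 1/7, 1/4 · 4/7 = 1/7, 1/4 · 0 = 0, 1/4 · 0 = 0; summing to 2/7.
Normalising, the posterior is P(box A | data) = 1/2, P(box B | data) = 1/2, P(box C | data) = 0, P(box D | data) = 0.
Averaging over the posterior, P(black next | data) = (3/4)(1/2) + (3/4)(1/2) = 3/4.

0.750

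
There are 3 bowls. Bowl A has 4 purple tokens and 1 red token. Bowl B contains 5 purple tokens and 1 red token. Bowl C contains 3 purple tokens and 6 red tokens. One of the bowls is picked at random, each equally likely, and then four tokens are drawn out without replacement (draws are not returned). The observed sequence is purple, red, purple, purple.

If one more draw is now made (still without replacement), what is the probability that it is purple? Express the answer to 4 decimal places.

The likelihood of the observed sequence under each hypothesis: P(data | bowl A) = (4/5)(1/4)(3/3)(2/2) = 1/5; P(data | bowl B) = (5/6)(1/5)(4/4)(3/3) = 1/6; P(data | bowl C) = (3/9)(6/8)(2/7)(1/6) = 1/84.
Multiplying each by its prior: 1/3 · 1/5 = 1/15, 1/3 · 1/6 = 1/18, 1/3 · 1/84 = 1/252; these sum to 53/420.
The posterior is then P(bowl A | data) = 28/53, P(bowl B | data) = 70/159, P(bowl C | data) = 5/159.
So P(purple next | data) = Σ P(purple next | H) P(H | data) = (1)(28/53) + (1)(70/159) + (0)(5/159) = 154/159.

0.9686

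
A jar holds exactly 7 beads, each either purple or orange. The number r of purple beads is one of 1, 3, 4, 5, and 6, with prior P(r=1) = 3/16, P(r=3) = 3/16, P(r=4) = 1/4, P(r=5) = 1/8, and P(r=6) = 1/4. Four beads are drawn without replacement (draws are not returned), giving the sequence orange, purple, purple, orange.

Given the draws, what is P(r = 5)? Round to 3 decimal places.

The likelihood of the observed sequence under each hypothesis: P(data | r = 1) = (6/7)(1/6)(0/5) = 0; P(data | r = 3) = (4/7)(3/6)(2/5)(3/4) = 0.085714; P(data | r = 4) = (3/7)(4/6)(3/5)(2/4) = 0.085714; P(data | r = 5) = (2/7)(5/6)(4/5)(1/4) = 0.047619; P(data | r = 6) = (1/7)(6/6)(5/5)(0/4) = 0.
Multiplying each by its prior: 3/16 · 0 = 0, 3/16 · 0.085714 = 0.016071, 1/4 · 0.085714 = 0.021429, 1/8 · 0.047619 = 0.0059524, 1/4 · 0 = 0; summing to 0.043452.
By Bayes' rule, P(r = 5 | data) = (0.0059524) / (0.043452) = 0.13699.

0.137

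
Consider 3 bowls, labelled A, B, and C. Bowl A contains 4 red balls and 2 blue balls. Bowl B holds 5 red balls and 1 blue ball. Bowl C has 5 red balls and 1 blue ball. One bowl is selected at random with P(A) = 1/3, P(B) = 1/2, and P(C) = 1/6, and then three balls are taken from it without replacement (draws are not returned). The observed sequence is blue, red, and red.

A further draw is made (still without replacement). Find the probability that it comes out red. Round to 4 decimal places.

For each hypothesis, P(data | H) works out to: P(data | bowl A) = (2/6)(4/5)(3/4) = 1/5; P(data | bowl B) = (1/6)(5/5)(4/4) = 1/6; P(data | bowl C) = (1/6)(5/5)(4/4) = 1/6.
Multiplying each by its prior: 1/3 · 1/5 = 1/15, 1/2 · 1/6 = 1/12, 1/6 · 1/6 = 1/36; summing to 8/45.
Normalising, the posterior is P(bowl A | data) = 3/8, P(bowl B | data) = 15/32, P(bowl C | data) = 5/32.
The predictive probability is P(red next | data) = (2/3)(3/8) + (1)(15/32) + (1)(5/32) = 7/8.

0.8750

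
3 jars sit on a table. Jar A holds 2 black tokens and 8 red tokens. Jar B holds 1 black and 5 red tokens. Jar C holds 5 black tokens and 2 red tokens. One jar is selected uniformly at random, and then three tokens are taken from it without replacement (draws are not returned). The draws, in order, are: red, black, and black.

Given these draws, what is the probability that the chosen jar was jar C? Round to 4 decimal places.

0.8955

For each hypothesis, P(data | H) works out to: P(data | jar A) = (8/10)(2/9)(1/8) = 1/45; P(data | jar B) = (5/6)(1/5)(0/4) = 0; P(data | jar C) = (2/7)(5/6)(4/5) = 4/21.
Weighting by the prior gives 1/3 · 1/45 = 1/135, 1/3 · 0 = 0, 1/3 · 4/21 = 4/63; summing to 67/945.
Hence P(jar C | data) = (4/63) / (67/945) = 60/67.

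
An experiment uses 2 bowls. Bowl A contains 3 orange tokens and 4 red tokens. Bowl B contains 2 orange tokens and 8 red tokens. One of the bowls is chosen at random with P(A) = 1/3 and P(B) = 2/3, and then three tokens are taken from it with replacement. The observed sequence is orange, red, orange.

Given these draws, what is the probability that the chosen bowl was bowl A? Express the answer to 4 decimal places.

0.6212

The likelihood of the observed sequence under each hypothesis: P(data | bowl A) = (3/7)(4/7)(3/7) = 0.10496; P(data | bowl B) = (2/10)(8/10)(2/10) = 0.032.
The prior-weighted likelihoods are 1/3 · 0.10496 = 0.034985, 2/3 · 0.032 = 0.021333; with total 0.056319.
Therefore the posterior P(bowl A | data) = (0.034985) / (0.056319) = 0.6212.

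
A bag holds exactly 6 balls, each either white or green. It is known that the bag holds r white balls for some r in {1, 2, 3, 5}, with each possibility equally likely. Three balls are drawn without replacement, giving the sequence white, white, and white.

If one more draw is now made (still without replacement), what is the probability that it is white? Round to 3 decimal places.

Under each hypothesis, the probability of the observed sequence is: P(data | r = 1) = (1/6)(0/5) = 0; P(data | r = 2) = (2/6)(1/5)(0/4) = 0; P(data | r = 3) = (3/6)(2/5)(1/4) = 1/20; P(data | r = 5) = (5/6)(4/5)(3/4) = 1/2.
The prior-weighted likelihoods are 1/4 · 0 = 0, 1/4 · 0 = 0, 1/4 · 1/20 = 1/80, 1/4 · 1/2 = 1/8; with total 11/80.
Dividing through by the total gives posterior P(r = 1 | data) = 0, P(r = 2 | data) = 0, P(r = 3 | data) = 1/11, P(r = 5 | data) = 10/11.
So P(white next | data) = Σ P(white next | H) P(H | data) = (0)(1/11) + (2/3)(10/11) = 20/33.

0.606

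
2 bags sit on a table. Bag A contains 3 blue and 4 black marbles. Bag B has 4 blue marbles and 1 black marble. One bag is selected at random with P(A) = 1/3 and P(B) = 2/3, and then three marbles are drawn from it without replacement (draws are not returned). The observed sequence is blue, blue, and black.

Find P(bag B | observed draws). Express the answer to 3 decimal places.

The likelihood of the observed sequence under each hypothesis: P(data | bag A) = (3/7)(2/6)(4/5) = 4/35; P(data | bag B) = (4/5)(3/4)(1/3) = 1/5.
The prior-weighted likelihoods are 1/3 · 4/35 = 4/105, 2/3 · 1/5 = 2/15; with total 6/35.
By Bayes' rule, P(bag B | data) = (2/15) / (6/35) = 7/9.

0.778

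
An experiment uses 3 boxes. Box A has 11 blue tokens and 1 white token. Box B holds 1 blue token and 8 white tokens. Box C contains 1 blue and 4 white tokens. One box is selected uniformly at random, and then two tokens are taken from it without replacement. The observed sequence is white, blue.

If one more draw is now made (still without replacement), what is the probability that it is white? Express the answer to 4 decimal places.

0.7887

Under each hypothesis, the probability of the observed sequence is: P(data | box A) = (1/12)(11/11) = 1/12; P(data | box B) = (8/9)(1/8) = 1/9; P(data | box C) = (4/5)(1/4) = 1/5.
The prior-weighted likelihoods are 1/3 · 1/12 = 1/36, 1/3 · 1/9 = 1/27, 1/3 · 1/5 = 1/15; with total 71/540.
The posterior is then P(box A | data) = 15/71, P(box B | data) = 20/71, P(box C | data) = 36/71.
The predictive probability is P(white next | data) = (0)(15/71) + (1)(20/71) + (1)(36/71) = 56/71.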